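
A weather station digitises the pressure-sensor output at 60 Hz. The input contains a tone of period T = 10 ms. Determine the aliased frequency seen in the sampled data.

20 Hz

T = 10 ms → f = 1/T = 100 Hz.
100 Hz mod fs = 40 Hz.
40 Hz > fs/2 = 30 Hz, folds to fs − 40 Hz = 20 Hz.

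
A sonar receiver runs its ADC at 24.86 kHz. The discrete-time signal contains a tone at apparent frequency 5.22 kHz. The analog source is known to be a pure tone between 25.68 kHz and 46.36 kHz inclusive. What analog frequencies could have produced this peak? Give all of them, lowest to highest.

30.08 kHz, 44.5 kHz

Frequencies that alias to 5.22 kHz are k·fs ± 5.22 kHz for integer k ≥ 0.
k=0: 5.22 kHz.
k=1: 19.64 kHz, 30.08 kHz.
k=2: 44.5 kHz, 54.94 kHz.
k=3: 69.36 kHz, 79.8 kHz.
Within [25.68 kHz, 46.36 kHz]: 30.08 kHz, 44.5 kHz.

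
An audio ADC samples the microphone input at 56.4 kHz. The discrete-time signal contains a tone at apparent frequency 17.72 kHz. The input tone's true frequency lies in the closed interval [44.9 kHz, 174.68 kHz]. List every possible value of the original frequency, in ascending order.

74.12 kHz, 95.08 kHz, 130.52 kHz, 151.48 kHz

Frequencies that alias to 17.72 kHz are k·fs ± 17.72 kHz for integer k ≥ 0.
k=0: 17.72 kHz.
k=1: 38.68 kHz, 74.12 kHz.
k=2: 95.08 kHz, 130.52 kHz.
k=3: 151.48 kHz, 186.92 kHz.
k=4: 207.88 kHz, 243.32 kHz.
Within [44.9 kHz, 174.68 kHz]: 74.12 kHz, 95.08 kHz, 130.52 kHz, 151.48 kHz.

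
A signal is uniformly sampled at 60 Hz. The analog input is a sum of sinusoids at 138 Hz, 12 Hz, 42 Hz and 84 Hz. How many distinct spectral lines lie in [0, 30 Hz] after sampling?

3

fs/2 = 30 Hz.
138 Hz mod fs = 18 Hz.
18 Hz ≤ fs/2 = 30 Hz, appears at 18 Hz.
12 Hz ≤ fs/2 = 30 Hz, passes unchanged.
42 Hz > fs/2 = 30 Hz, folds to fs − 42 Hz = 18 Hz.
84 Hz mod fs = 24 Hz.
24 Hz ≤ fs/2 = 30 Hz, appears at 24 Hz.
Distinct values: {12 Hz, 18 Hz, 24 Hz} → 3.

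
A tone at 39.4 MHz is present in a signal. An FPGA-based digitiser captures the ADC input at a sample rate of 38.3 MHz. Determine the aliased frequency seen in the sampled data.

1.1 MHz

39.4 MHz mod fs = 1.1 MHz.
1.1 MHz ≤ fs/2 = 19.15 MHz, appears at 1.1 MHz.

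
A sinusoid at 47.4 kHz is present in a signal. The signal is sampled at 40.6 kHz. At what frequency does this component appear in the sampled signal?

6.8 kHz

47.4 kHz mod fs = 6.8 kHz.
6.8 kHz ≤ fs/2 = 20.3 kHz, appears at 6.8 kHz.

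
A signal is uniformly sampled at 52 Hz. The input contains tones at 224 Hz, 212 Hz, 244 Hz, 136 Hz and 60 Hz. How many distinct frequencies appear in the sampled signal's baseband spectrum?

fs/2 = 26 Hz.
224 Hz mod fs = 16 Hz.
16 Hz ≤ fs/2 = 26 Hz, appears at 16 Hz.
212 Hz mod fs = 4 Hz.
4 Hz ≤ fs/2 = 26 Hz, appears at 4 Hz.
244 Hz mod fs = 36 Hz.
36 Hz > fs/2 = 26 Hz, folds to fs − 36 Hz = 16 Hz.
136 Hz mod fs = 32 Hz.
32 Hz > fs/2 = 26 Hz, folds to fs − 32 Hz = 20 Hz.
60 Hz mod fs = 8 Hz.
8 Hz ≤ fs/2 = 26 Hz, appears at 8 Hz.
Distinct values: {4 Hz, 8 Hz, 16 Hz, 20 Hz} → 4.

4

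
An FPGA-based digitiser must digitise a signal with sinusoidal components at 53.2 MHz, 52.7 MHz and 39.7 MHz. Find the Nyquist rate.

106.4 MHz

Highest-frequency component: 53.2 MHz.
Nyquist rate = 2 × 53.2 MHz = 106.4 MHz.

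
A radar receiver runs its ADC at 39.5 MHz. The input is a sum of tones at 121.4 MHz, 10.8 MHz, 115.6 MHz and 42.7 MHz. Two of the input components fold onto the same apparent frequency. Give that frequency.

fs/2 = 19.75 MHz.
121.4 MHz mod fs = 2.9 MHz.
2.9 MHz ≤ fs/2 = 19.75 MHz, appears at 2.9 MHz.
10.8 MHz ≤ fs/2 = 19.75 MHz, passes unchanged.
115.6 MHz mod fs = 36.6 MHz.
36.6 MHz > fs/2 = 19.75 MHz, folds to fs − 36.6 MHz = 2.9 MHz.
42.7 MHz mod fs = 3.2 MHz.
3.2 MHz ≤ fs/2 = 19.75 MHz, appears at 3.2 MHz.
115.6 MHz and 121.4 MHz both map to 2.9 MHz.

2.9 MHz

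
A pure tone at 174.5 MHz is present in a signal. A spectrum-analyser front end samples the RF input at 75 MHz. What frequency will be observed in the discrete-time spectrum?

24.5 MHz

174.5 MHz mod fs = 24.5 MHz.
24.5 MHz ≤ fs/2 = 37.5 MHz, appears at 24.5 MHz.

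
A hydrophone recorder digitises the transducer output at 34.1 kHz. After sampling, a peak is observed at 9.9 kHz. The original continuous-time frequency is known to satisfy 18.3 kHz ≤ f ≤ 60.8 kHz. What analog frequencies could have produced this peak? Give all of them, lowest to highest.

Frequencies that alias to 9.9 kHz are k·fs ± 9.9 kHz for integer k ≥ 0.
k=0: 9.9 kHz.
k=1: 24.2 kHz, 44 kHz.
k=2: 58.3 kHz, 78.1 kHz.
k=3: 92.4 kHz, 112.2 kHz.
Within [18.3 kHz, 60.8 kHz]: 24.2 kHz, 44 kHz, 58.3 kHz.

24.2 kHz, 44 kHz, 58.3 kHz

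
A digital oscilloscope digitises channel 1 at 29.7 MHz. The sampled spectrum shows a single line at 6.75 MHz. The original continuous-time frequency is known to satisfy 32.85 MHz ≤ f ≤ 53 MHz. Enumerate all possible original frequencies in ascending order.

Frequencies that alias to 6.75 MHz are k·fs ± 6.75 MHz for integer k ≥ 0.
k=0: 6.75 MHz.
k=1: 22.95 MHz, 36.45 MHz.
k=2: 52.65 MHz, 66.15 MHz.
k=3: 82.35 MHz, 95.85 MHz.
Within [32.85 MHz, 53 MHz]: 36.45 MHz, 52.65 MHz.

36.45 MHz, 52.65 MHz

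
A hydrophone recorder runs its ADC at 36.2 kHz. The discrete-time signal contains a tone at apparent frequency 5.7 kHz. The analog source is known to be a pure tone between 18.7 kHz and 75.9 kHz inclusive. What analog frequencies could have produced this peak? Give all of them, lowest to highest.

30.5 kHz, 41.9 kHz, 66.7 kHz

Frequencies that alias to 5.7 kHz are k·fs ± 5.7 kHz for integer k ≥ 0.
k=0: 5.7 kHz.
k=1: 30.5 kHz, 41.9 kHz.
k=2: 66.7 kHz, 78.1 kHz.
k=3: 102.9 kHz, 114.3 kHz.
Within [18.7 kHz, 75.9 kHz]: 30.5 kHz, 41.9 kHz, 66.7 kHz.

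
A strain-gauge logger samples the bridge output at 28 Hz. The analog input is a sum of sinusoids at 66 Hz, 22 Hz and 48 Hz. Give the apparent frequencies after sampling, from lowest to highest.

fs/2 = 14 Hz.
66 Hz mod fs = 10 Hz.
10 Hz ≤ fs/2 = 14 Hz, appears at 10 Hz.
22 Hz > fs/2 = 14 Hz, folds to fs − 22 Hz = 6 Hz.
48 Hz mod fs = 20 Hz.
20 Hz > fs/2 = 14 Hz, folds to fs − 20 Hz = 8 Hz.
Distinct values: {6 Hz, 8 Hz, 10 Hz}.

6 Hz, 8 Hz, 10 Hz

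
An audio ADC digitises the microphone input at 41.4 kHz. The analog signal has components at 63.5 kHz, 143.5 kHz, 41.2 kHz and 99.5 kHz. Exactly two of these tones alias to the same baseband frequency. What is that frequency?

19.3 kHz

fs/2 = 20.7 kHz.
63.5 kHz mod fs = 22.1 kHz.
22.1 kHz > fs/2 = 20.7 kHz, folds to fs − 22.1 kHz = 19.3 kHz.
143.5 kHz mod fs = 19.3 kHz.
19.3 kHz ≤ fs/2 = 20.7 kHz, appears at 19.3 kHz.
41.2 kHz > fs/2 = 20.7 kHz, folds to fs − 41.2 kHz = 0.2 kHz.
99.5 kHz mod fs = 16.7 kHz.
16.7 kHz ≤ fs/2 = 20.7 kHz, appears at 16.7 kHz.
63.5 kHz and 143.5 kHz both map to 19.3 kHz.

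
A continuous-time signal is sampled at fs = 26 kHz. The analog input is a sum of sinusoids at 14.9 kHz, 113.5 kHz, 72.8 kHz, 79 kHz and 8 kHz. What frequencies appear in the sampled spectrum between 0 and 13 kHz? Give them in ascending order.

1 kHz, 5.2 kHz, 8 kHz, 9.5 kHz, 11.1 kHz

fs/2 = 13 kHz.
14.9 kHz > fs/2 = 13 kHz, folds to fs − 14.9 kHz = 11.1 kHz.
113.5 kHz mod fs = 9.5 kHz.
9.5 kHz ≤ fs/2 = 13 kHz, appears at 9.5 kHz.
72.8 kHz mod fs = 20.8 kHz.
20.8 kHz > fs/2 = 13 kHz, folds to fs − 20.8 kHz = 5.2 kHz.
79 kHz mod fs = 1 kHz.
1 kHz ≤ fs/2 = 13 kHz, appears at 1 kHz.
8 kHz ≤ fs/2 = 13 kHz, passes unchanged.
Distinct values: {1 kHz, 5.2 kHz, 8 kHz, 9.5 kHz, 11.1 kHz}.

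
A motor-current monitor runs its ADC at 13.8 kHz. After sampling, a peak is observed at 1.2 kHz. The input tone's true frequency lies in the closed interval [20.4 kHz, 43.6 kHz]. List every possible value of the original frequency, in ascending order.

26.4 kHz, 28.8 kHz, 40.2 kHz, 42.6 kHz

Frequencies that alias to 1.2 kHz are k·fs ± 1.2 kHz for integer k ≥ 0.
k=0: 1.2 kHz.
k=1: 12.6 kHz, 15 kHz.
k=2: 26.4 kHz, 28.8 kHz.
k=3: 40.2 kHz, 42.6 kHz.
k=4: 54 kHz, 56.4 kHz.
Within [20.4 kHz, 43.6 kHz]: 26.4 kHz, 28.8 kHz, 40.2 kHz, 42.6 kHz.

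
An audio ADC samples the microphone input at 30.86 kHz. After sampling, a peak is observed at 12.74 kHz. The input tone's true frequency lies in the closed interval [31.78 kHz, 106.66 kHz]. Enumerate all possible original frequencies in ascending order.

Frequencies that alias to 12.74 kHz are k·fs ± 12.74 kHz for integer k ≥ 0.
k=0: 12.74 kHz.
k=1: 18.12 kHz, 43.6 kHz.
k=2: 48.98 kHz, 74.46 kHz.
k=3: 79.84 kHz, 105.32 kHz.
k=4: 110.7 kHz, 136.18 kHz.
Within [31.78 kHz, 106.66 kHz]: 43.6 kHz, 48.98 kHz, 74.46 kHz, 79.84 kHz, 105.32 kHz.

43.6 kHz, 48.98 kHz, 74.46 kHz, 79.84 kHz, 105.32 kHz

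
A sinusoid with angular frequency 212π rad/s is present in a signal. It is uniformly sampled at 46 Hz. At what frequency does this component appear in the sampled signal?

ω = 212π rad/s → f = ω/(2π) = 106 Hz.
106 Hz mod fs = 14 Hz.
14 Hz ≤ fs/2 = 23 Hz, appears at 14 Hz.

14 Hz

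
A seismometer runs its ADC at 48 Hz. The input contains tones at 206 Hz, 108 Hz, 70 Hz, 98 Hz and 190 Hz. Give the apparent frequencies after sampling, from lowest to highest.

fs/2 = 24 Hz.
206 Hz mod fs = 14 Hz.
14 Hz ≤ fs/2 = 24 Hz, appears at 14 Hz.
108 Hz mod fs = 12 Hz.
12 Hz ≤ fs/2 = 24 Hz, appears at 12 Hz.
70 Hz mod fs = 22 Hz.
22 Hz ≤ fs/2 = 24 Hz, appears at 22 Hz.
98 Hz mod fs = 2 Hz.
2 Hz ≤ fs/2 = 24 Hz, appears at 2 Hz.
190 Hz mod fs = 46 Hz.
46 Hz > fs/2 = 24 Hz, folds to fs − 46 Hz = 2 Hz.
Distinct values: {2 Hz, 12 Hz, 14 Hz, 22 Hz}.

2 Hz, 12 Hz, 14 Hz, 22 Hz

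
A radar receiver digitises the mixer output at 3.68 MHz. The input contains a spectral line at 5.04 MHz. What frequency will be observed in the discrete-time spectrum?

1.36 MHz

5.04 MHz mod fs = 1.36 MHz.
1.36 MHz ≤ fs/2 = 1.84 MHz, appears at 1.36 MHz.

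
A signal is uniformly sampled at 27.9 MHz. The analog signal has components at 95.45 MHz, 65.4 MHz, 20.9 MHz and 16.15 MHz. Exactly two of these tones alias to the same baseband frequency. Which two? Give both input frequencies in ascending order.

fs/2 = 13.95 MHz.
95.45 MHz mod fs = 11.75 MHz.
11.75 MHz ≤ fs/2 = 13.95 MHz, appears at 11.75 MHz.
65.4 MHz mod fs = 9.6 MHz.
9.6 MHz ≤ fs/2 = 13.95 MHz, appears at 9.6 MHz.
20.9 MHz > fs/2 = 13.95 MHz, folds to fs − 20.9 MHz = 7 MHz.
16.15 MHz > fs/2 = 13.95 MHz, folds to fs − 16.15 MHz = 11.75 MHz.
16.15 MHz and 95.45 MHz both map to 11.75 MHz.

16.15 MHz, 95.45 MHz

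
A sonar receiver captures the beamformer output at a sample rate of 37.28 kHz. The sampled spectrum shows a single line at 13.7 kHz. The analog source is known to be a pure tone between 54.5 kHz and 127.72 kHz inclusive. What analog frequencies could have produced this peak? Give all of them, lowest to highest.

60.86 kHz, 88.26 kHz, 98.14 kHz, 125.54 kHz

Frequencies that alias to 13.7 kHz are k·fs ± 13.7 kHz for integer k ≥ 0.
k=0: 13.7 kHz.
k=1: 23.58 kHz, 50.98 kHz.
k=2: 60.86 kHz, 88.26 kHz.
k=3: 98.14 kHz, 125.54 kHz.
k=4: 135.42 kHz, 162.82 kHz.
Within [54.5 kHz, 127.72 kHz]: 60.86 kHz, 88.26 kHz, 98.14 kHz, 125.54 kHz.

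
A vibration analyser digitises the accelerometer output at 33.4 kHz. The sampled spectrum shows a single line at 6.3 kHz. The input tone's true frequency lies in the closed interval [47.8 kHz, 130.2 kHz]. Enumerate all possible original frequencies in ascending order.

60.5 kHz, 73.1 kHz, 93.9 kHz, 106.5 kHz, 127.3 kHz

Frequencies that alias to 6.3 kHz are k·fs ± 6.3 kHz for integer k ≥ 0.
k=0: 6.3 kHz.
k=1: 27.1 kHz, 39.7 kHz.
k=2: 60.5 kHz, 73.1 kHz.
k=3: 93.9 kHz, 106.5 kHz.
k=4: 127.3 kHz, 139.9 kHz.
k=5: 160.7 kHz, 173.3 kHz.
Within [47.8 kHz, 130.2 kHz]: 60.5 kHz, 73.1 kHz, 93.9 kHz, 106.5 kHz, 127.3 kHz.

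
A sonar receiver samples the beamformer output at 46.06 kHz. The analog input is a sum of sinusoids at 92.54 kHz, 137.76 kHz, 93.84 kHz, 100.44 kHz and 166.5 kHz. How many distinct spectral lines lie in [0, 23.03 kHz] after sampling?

fs/2 = 23.03 kHz.
92.54 kHz mod fs = 0.42 kHz.
0.42 kHz ≤ fs/2 = 23.03 kHz, appears at 0.42 kHz.
137.76 kHz mod fs = 45.64 kHz.
45.64 kHz > fs/2 = 23.03 kHz, folds to fs − 45.64 kHz = 0.42 kHz.
93.84 kHz mod fs = 1.72 kHz.
1.72 kHz ≤ fs/2 = 23.03 kHz, appears at 1.72 kHz.
100.44 kHz mod fs = 8.32 kHz.
8.32 kHz ≤ fs/2 = 23.03 kHz, appears at 8.32 kHz.
166.5 kHz mod fs = 28.32 kHz.
28.32 kHz > fs/2 = 23.03 kHz, folds to fs − 28.32 kHz = 17.74 kHz.
Distinct values: {0.42 kHz, 1.72 kHz, 8.32 kHz, 17.74 kHz} → 4.

4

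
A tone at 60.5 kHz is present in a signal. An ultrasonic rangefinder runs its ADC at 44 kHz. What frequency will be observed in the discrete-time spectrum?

16.5 kHz

60.5 kHz mod fs = 16.5 kHz.
16.5 kHz ≤ fs/2 = 22 kHz, appears at 16.5 kHz.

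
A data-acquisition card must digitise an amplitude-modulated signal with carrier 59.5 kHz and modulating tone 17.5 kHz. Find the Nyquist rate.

AM sidebands sit at fc ± fm = 42 kHz and 77 kHz.
Highest-frequency component: 77 kHz.
Nyquist rate = 2 × 77 kHz = 154 kHz.

154 kHz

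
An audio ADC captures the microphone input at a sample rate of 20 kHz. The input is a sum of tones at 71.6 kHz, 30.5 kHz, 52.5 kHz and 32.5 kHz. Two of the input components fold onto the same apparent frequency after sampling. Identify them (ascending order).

fs/2 = 10 kHz.
71.6 kHz mod fs = 11.6 kHz.
11.6 kHz > fs/2 = 10 kHz, folds to fs − 11.6 kHz = 8.4 kHz.
30.5 kHz mod fs = 10.5 kHz.
10.5 kHz > fs/2 = 10 kHz, folds to fs − 10.5 kHz = 9.5 kHz.
52.5 kHz mod fs = 12.5 kHz.
12.5 kHz > fs/2 = 10 kHz, folds to fs − 12.5 kHz = 7.5 kHz.
32.5 kHz mod fs = 12.5 kHz.
12.5 kHz > fs/2 = 10 kHz, folds to fs − 12.5 kHz = 7.5 kHz.
32.5 kHz and 52.5 kHz both map to 7.5 kHz.

32.5 kHz, 52.5 kHz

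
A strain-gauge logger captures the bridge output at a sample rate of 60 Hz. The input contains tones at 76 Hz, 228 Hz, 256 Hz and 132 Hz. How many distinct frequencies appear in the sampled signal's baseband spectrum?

2

fs/2 = 30 Hz.
76 Hz mod fs = 16 Hz.
16 Hz ≤ fs/2 = 30 Hz, appears at 16 Hz.
228 Hz mod fs = 48 Hz.
48 Hz > fs/2 = 30 Hz, folds to fs − 48 Hz = 12 Hz.
256 Hz mod fs = 16 Hz.
16 Hz ≤ fs/2 = 30 Hz, appears at 16 Hz.
132 Hz mod fs = 12 Hz.
12 Hz ≤ fs/2 = 30 Hz, appears at 12 Hz.
Distinct values: {12 Hz, 16 Hz} → 2.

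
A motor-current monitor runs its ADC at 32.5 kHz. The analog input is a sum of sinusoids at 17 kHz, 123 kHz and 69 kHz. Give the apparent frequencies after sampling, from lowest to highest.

4 kHz, 7 kHz, 15.5 kHz

fs/2 = 16.25 kHz.
17 kHz > fs/2 = 16.25 kHz, folds to fs − 17 kHz = 15.5 kHz.
123 kHz mod fs = 25.5 kHz.
25.5 kHz > fs/2 = 16.25 kHz, folds to fs − 25.5 kHz = 7 kHz.
69 kHz mod fs = 4 kHz.
4 kHz ≤ fs/2 = 16.25 kHz, appears at 4 kHz.
Distinct values: {4 kHz, 7 kHz, 15.5 kHz}.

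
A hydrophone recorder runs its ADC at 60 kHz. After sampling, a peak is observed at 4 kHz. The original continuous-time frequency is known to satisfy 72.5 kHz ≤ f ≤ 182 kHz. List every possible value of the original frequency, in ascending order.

Frequencies that alias to 4 kHz are k·fs ± 4 kHz for integer k ≥ 0.
k=0: 4 kHz.
k=1: 56 kHz, 64 kHz.
k=2: 116 kHz, 124 kHz.
k=3: 176 kHz, 184 kHz.
k=4: 236 kHz, 244 kHz.
Within [72.5 kHz, 182 kHz]: 116 kHz, 124 kHz, 176 kHz.

116 kHz, 124 kHz, 176 kHz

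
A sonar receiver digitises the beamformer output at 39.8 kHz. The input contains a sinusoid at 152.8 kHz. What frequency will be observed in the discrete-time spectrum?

6.4 kHz

152.8 kHz mod fs = 33.4 kHz.
33.4 kHz > fs/2 = 19.9 kHz, folds to fs − 33.4 kHz = 6.4 kHz.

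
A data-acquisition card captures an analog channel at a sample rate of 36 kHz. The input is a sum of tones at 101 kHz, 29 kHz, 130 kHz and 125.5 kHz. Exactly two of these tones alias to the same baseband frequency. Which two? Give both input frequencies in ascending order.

29 kHz, 101 kHz

fs/2 = 18 kHz.
101 kHz mod fs = 29 kHz.
29 kHz > fs/2 = 18 kHz, folds to fs − 29 kHz = 7 kHz.
29 kHz > fs/2 = 18 kHz, folds to fs − 29 kHz = 7 kHz.
130 kHz mod fs = 22 kHz.
22 kHz > fs/2 = 18 kHz, folds to fs − 22 kHz = 14 kHz.
125.5 kHz mod fs = 17.5 kHz.
17.5 kHz ≤ fs/2 = 18 kHz, appears at 17.5 kHz.
29 kHz and 101 kHz both map to 7 kHz.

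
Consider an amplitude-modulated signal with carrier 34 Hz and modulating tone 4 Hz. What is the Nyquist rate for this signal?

76 Hz

AM sidebands sit at fc ± fm = 30 Hz and 38 Hz.
Highest-frequency component: 38 Hz.
Nyquist rate = 2 × 38 Hz = 76 Hz.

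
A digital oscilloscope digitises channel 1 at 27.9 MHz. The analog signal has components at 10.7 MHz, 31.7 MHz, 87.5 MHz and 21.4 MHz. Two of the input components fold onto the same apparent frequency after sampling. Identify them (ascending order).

fs/2 = 13.95 MHz.
10.7 MHz ≤ fs/2 = 13.95 MHz, passes unchanged.
31.7 MHz mod fs = 3.8 MHz.
3.8 MHz ≤ fs/2 = 13.95 MHz, appears at 3.8 MHz.
87.5 MHz mod fs = 3.8 MHz.
3.8 MHz ≤ fs/2 = 13.95 MHz, appears at 3.8 MHz.
21.4 MHz > fs/2 = 13.95 MHz, folds to fs − 21.4 MHz = 6.5 MHz.
31.7 MHz and 87.5 MHz both map to 3.8 MHz.

31.7 MHz, 87.5 MHz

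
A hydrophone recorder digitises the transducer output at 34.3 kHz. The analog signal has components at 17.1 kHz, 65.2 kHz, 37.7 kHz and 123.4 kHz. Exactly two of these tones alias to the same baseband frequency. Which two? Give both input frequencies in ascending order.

37.7 kHz, 65.2 kHz

fs/2 = 17.15 kHz.
17.1 kHz ≤ fs/2 = 17.15 kHz, passes unchanged.
65.2 kHz mod fs = 30.9 kHz.
30.9 kHz > fs/2 = 17.15 kHz, folds to fs − 30.9 kHz = 3.4 kHz.
37.7 kHz mod fs = 3.4 kHz.
3.4 kHz ≤ fs/2 = 17.15 kHz, appears at 3.4 kHz.
123.4 kHz mod fs = 20.5 kHz.
20.5 kHz > fs/2 = 17.15 kHz, folds to fs − 20.5 kHz = 13.8 kHz.
37.7 kHz and 65.2 kHz both map to 3.4 kHz.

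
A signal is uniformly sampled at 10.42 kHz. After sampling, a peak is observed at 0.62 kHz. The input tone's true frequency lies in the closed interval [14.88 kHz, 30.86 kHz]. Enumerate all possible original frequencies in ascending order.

Frequencies that alias to 0.62 kHz are k·fs ± 0.62 kHz for integer k ≥ 0.
k=0: 0.62 kHz.
k=1: 9.8 kHz, 11.04 kHz.
k=2: 20.22 kHz, 21.46 kHz.
k=3: 30.64 kHz, 31.88 kHz.
k=4: 41.06 kHz, 42.3 kHz.
Within [14.88 kHz, 30.86 kHz]: 20.22 kHz, 21.46 kHz, 30.64 kHz.

20.22 kHz, 21.46 kHz, 30.64 kHz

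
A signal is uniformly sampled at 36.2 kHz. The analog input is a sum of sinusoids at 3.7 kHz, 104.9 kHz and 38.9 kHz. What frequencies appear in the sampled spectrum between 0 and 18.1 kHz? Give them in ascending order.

fs/2 = 18.1 kHz.
3.7 kHz ≤ fs/2 = 18.1 kHz, passes unchanged.
104.9 kHz mod fs = 32.5 kHz.
32.5 kHz > fs/2 = 18.1 kHz, folds to fs − 32.5 kHz = 3.7 kHz.
38.9 kHz mod fs = 2.7 kHz.
2.7 kHz ≤ fs/2 = 18.1 kHz, appears at 2.7 kHz.
Distinct values: {2.7 kHz, 3.7 kHz}.

2.7 kHz, 3.7 kHz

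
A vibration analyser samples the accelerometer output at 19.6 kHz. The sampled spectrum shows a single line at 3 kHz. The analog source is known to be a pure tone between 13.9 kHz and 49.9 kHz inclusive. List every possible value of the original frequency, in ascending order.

16.6 kHz, 22.6 kHz, 36.2 kHz, 42.2 kHz

Frequencies that alias to 3 kHz are k·fs ± 3 kHz for integer k ≥ 0.
k=0: 3 kHz.
k=1: 16.6 kHz, 22.6 kHz.
k=2: 36.2 kHz, 42.2 kHz.
k=3: 55.8 kHz, 61.8 kHz.
Within [13.9 kHz, 49.9 kHz]: 16.6 kHz, 22.6 kHz, 36.2 kHz, 42.2 kHz.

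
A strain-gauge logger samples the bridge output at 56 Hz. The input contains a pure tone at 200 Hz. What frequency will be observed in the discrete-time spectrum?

24 Hz

200 Hz mod fs = 32 Hz.
32 Hz > fs/2 = 28 Hz, folds to fs − 32 Hz = 24 Hz.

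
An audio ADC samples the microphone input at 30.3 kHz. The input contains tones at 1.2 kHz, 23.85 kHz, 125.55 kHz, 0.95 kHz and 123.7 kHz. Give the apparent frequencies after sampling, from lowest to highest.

fs/2 = 15.15 kHz.
1.2 kHz ≤ fs/2 = 15.15 kHz, passes unchanged.
23.85 kHz > fs/2 = 15.15 kHz, folds to fs − 23.85 kHz = 6.45 kHz.
125.55 kHz mod fs = 4.35 kHz.
4.35 kHz ≤ fs/2 = 15.15 kHz, appears at 4.35 kHz.
0.95 kHz ≤ fs/2 = 15.15 kHz, passes unchanged.
123.7 kHz mod fs = 2.5 kHz.
2.5 kHz ≤ fs/2 = 15.15 kHz, appears at 2.5 kHz.
Distinct values: {0.95 kHz, 1.2 kHz, 2.5 kHz, 4.35 kHz, 6.45 kHz}.

0.95 kHz, 1.2 kHz, 2.5 kHz, 4.35 kHz, 6.45 kHz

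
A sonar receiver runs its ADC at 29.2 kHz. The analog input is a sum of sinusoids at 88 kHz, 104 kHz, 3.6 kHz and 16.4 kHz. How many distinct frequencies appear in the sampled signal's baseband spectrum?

3

fs/2 = 14.6 kHz.
88 kHz mod fs = 0.4 kHz.
0.4 kHz ≤ fs/2 = 14.6 kHz, appears at 0.4 kHz.
104 kHz mod fs = 16.4 kHz.
16.4 kHz > fs/2 = 14.6 kHz, folds to fs − 16.4 kHz = 12.8 kHz.
3.6 kHz ≤ fs/2 = 14.6 kHz, passes unchanged.
16.4 kHz > fs/2 = 14.6 kHz, folds to fs − 16.4 kHz = 12.8 kHz.
Distinct values: {0.4 kHz, 3.6 kHz, 12.8 kHz} → 3.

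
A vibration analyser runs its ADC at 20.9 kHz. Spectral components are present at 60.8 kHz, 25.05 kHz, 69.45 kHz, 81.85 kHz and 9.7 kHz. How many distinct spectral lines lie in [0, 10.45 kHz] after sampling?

5

fs/2 = 10.45 kHz.
60.8 kHz mod fs = 19 kHz.
19 kHz > fs/2 = 10.45 kHz, folds to fs − 19 kHz = 1.9 kHz.
25.05 kHz mod fs = 4.15 kHz.
4.15 kHz ≤ fs/2 = 10.45 kHz, appears at 4.15 kHz.
69.45 kHz mod fs = 6.75 kHz.
6.75 kHz ≤ fs/2 = 10.45 kHz, appears at 6.75 kHz.
81.85 kHz mod fs = 19.15 kHz.
19.15 kHz > fs/2 = 10.45 kHz, folds to fs − 19.15 kHz = 1.75 kHz.
9.7 kHz ≤ fs/2 = 10.45 kHz, passes unchanged.
Distinct values: {1.75 kHz, 1.9 kHz, 4.15 kHz, 6.75 kHz, 9.7 kHz} → 5.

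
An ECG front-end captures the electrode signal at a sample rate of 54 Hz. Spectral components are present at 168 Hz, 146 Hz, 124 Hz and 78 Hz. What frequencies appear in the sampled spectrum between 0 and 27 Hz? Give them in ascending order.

fs/2 = 27 Hz.
168 Hz mod fs = 6 Hz.
6 Hz ≤ fs/2 = 27 Hz, appears at 6 Hz.
146 Hz mod fs = 38 Hz.
38 Hz > fs/2 = 27 Hz, folds to fs − 38 Hz = 16 Hz.
124 Hz mod fs = 16 Hz.
16 Hz ≤ fs/2 = 27 Hz, appears at 16 Hz.
78 Hz mod fs = 24 Hz.
24 Hz ≤ fs/2 = 27 Hz, appears at 24 Hz.
Distinct values: {6 Hz, 16 Hz, 24 Hz}.

6 Hz, 16 Hz, 24 Hz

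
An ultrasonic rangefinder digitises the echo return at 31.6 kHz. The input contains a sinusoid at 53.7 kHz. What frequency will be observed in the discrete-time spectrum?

9.5 kHz

53.7 kHz mod fs = 22.1 kHz.
22.1 kHz > fs/2 = 15.8 kHz, folds to fs − 22.1 kHz = 9.5 kHz.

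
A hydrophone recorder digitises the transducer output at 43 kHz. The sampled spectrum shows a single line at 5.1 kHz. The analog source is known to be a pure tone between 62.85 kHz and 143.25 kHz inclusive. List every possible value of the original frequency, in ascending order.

Frequencies that alias to 5.1 kHz are k·fs ± 5.1 kHz for integer k ≥ 0.
k=0: 5.1 kHz.
k=1: 37.9 kHz, 48.1 kHz.
k=2: 80.9 kHz, 91.1 kHz.
k=3: 123.9 kHz, 134.1 kHz.
k=4: 166.9 kHz, 177.1 kHz.
Within [62.85 kHz, 143.25 kHz]: 80.9 kHz, 91.1 kHz, 123.9 kHz, 134.1 kHz.

80.9 kHz, 91.1 kHz, 123.9 kHz, 134.1 kHz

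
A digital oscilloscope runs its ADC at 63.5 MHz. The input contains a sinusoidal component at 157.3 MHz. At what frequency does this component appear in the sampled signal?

30.3 MHz

157.3 MHz mod fs = 30.3 MHz.
30.3 MHz ≤ fs/2 = 31.75 MHz, appears at 30.3 MHz.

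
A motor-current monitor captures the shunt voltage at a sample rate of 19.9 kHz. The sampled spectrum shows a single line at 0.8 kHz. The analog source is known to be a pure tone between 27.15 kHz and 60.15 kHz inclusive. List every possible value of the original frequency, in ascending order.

Frequencies that alias to 0.8 kHz are k·fs ± 0.8 kHz for integer k ≥ 0.
k=0: 0.8 kHz.
k=1: 19.1 kHz, 20.7 kHz.
k=2: 39 kHz, 40.6 kHz.
k=3: 58.9 kHz, 60.5 kHz.
k=4: 78.8 kHz, 80.4 kHz.
Within [27.15 kHz, 60.15 kHz]: 39 kHz, 40.6 kHz, 58.9 kHz.

39 kHz, 40.6 kHz, 58.9 kHz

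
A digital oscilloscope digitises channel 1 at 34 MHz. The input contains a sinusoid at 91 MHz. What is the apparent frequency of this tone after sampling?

91 MHz mod fs = 23 MHz.
23 MHz > fs/2 = 17 MHz, folds to fs − 23 MHz = 11 MHz.

11 MHz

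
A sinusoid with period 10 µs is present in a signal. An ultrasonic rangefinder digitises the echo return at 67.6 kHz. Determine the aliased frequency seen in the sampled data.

T = 10 µs → f = 1/T = 100 kHz.
100 kHz mod fs = 32.4 kHz.
32.4 kHz ≤ fs/2 = 33.8 kHz, appears at 32.4 kHz.

32.4 kHz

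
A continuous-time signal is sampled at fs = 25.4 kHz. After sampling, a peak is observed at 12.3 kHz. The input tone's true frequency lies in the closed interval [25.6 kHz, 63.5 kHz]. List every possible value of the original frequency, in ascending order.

Frequencies that alias to 12.3 kHz are k·fs ± 12.3 kHz for integer k ≥ 0.
k=0: 12.3 kHz.
k=1: 13.1 kHz, 37.7 kHz.
k=2: 38.5 kHz, 63.1 kHz.
k=3: 63.9 kHz, 88.5 kHz.
Within [25.6 kHz, 63.5 kHz]: 37.7 kHz, 38.5 kHz, 63.1 kHz.

37.7 kHz, 38.5 kHz, 63.1 kHz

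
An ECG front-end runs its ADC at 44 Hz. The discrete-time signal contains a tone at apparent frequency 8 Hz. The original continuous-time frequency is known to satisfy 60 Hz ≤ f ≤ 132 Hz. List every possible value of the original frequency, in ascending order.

Frequencies that alias to 8 Hz are k·fs ± 8 Hz for integer k ≥ 0.
k=0: 8 Hz.
k=1: 36 Hz, 52 Hz.
k=2: 80 Hz, 96 Hz.
k=3: 124 Hz, 140 Hz.
k=4: 168 Hz, 184 Hz.
Within [60 Hz, 132 Hz]: 80 Hz, 96 Hz, 124 Hz.

80 Hz, 96 Hz, 124 Hz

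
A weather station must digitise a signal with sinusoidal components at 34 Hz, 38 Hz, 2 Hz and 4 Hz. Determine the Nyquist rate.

Highest-frequency component: 38 Hz.
Nyquist rate = 2 × 38 Hz = 76 Hz.

76 Hz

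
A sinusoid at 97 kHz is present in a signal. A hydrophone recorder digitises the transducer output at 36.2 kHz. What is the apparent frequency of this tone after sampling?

97 kHz mod fs = 24.6 kHz.
24.6 kHz > fs/2 = 18.1 kHz, folds to fs − 24.6 kHz = 11.6 kHz.

11.6 kHz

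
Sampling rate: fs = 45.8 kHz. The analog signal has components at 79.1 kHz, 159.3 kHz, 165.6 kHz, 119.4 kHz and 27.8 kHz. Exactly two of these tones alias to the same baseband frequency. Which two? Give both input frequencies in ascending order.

fs/2 = 22.9 kHz.
79.1 kHz mod fs = 33.3 kHz.
33.3 kHz > fs/2 = 22.9 kHz, folds to fs − 33.3 kHz = 12.5 kHz.
159.3 kHz mod fs = 21.9 kHz.
21.9 kHz ≤ fs/2 = 22.9 kHz, appears at 21.9 kHz.
165.6 kHz mod fs = 28.2 kHz.
28.2 kHz > fs/2 = 22.9 kHz, folds to fs − 28.2 kHz = 17.6 kHz.
119.4 kHz mod fs = 27.8 kHz.
27.8 kHz > fs/2 = 22.9 kHz, folds to fs − 27.8 kHz = 18 kHz.
27.8 kHz > fs/2 = 22.9 kHz, folds to fs − 27.8 kHz = 18 kHz.
27.8 kHz and 119.4 kHz both map to 18 kHz.

27.8 kHz, 119.4 kHz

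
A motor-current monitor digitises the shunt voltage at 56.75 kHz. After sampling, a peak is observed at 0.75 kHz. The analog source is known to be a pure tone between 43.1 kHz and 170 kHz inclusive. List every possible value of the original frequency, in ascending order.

56 kHz, 57.5 kHz, 112.75 kHz, 114.25 kHz, 169.5 kHz

Frequencies that alias to 0.75 kHz are k·fs ± 0.75 kHz for integer k ≥ 0.
k=0: 0.75 kHz.
k=1: 56 kHz, 57.5 kHz.
k=2: 112.75 kHz, 114.25 kHz.
k=3: 169.5 kHz, 171 kHz.
k=4: 226.25 kHz, 227.75 kHz.
Within [43.1 kHz, 170 kHz]: 56 kHz, 57.5 kHz, 112.75 kHz, 114.25 kHz, 169.5 kHz.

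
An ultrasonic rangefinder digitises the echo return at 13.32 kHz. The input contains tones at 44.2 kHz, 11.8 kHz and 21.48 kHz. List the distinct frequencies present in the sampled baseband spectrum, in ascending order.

1.52 kHz, 4.24 kHz, 5.16 kHz

fs/2 = 6.66 kHz.
44.2 kHz mod fs = 4.24 kHz.
4.24 kHz ≤ fs/2 = 6.66 kHz, appears at 4.24 kHz.
11.8 kHz > fs/2 = 6.66 kHz, folds to fs − 11.8 kHz = 1.52 kHz.
21.48 kHz mod fs = 8.16 kHz.
8.16 kHz > fs/2 = 6.66 kHz, folds to fs − 8.16 kHz = 5.16 kHz.
Distinct values: {1.52 kHz, 4.24 kHz, 5.16 kHz}.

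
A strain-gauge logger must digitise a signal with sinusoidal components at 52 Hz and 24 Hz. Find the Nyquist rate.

Highest-frequency component: 52 Hz.
Nyquist rate = 2 × 52 Hz = 104 Hz.

104 Hz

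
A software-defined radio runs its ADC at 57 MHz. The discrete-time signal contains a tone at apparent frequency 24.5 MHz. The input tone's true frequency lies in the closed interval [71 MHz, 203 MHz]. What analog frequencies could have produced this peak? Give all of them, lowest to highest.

Frequencies that alias to 24.5 MHz are k·fs ± 24.5 MHz for integer k ≥ 0.
k=0: 24.5 MHz.
k=1: 32.5 MHz, 81.5 MHz.
k=2: 89.5 MHz, 138.5 MHz.
k=3: 146.5 MHz, 195.5 MHz.
k=4: 203.5 MHz, 252.5 MHz.
Within [71 MHz, 203 MHz]: 81.5 MHz, 89.5 MHz, 138.5 MHz, 146.5 MHz, 195.5 MHz.

81.5 MHz, 89.5 MHz, 138.5 MHz, 146.5 MHz, 195.5 MHz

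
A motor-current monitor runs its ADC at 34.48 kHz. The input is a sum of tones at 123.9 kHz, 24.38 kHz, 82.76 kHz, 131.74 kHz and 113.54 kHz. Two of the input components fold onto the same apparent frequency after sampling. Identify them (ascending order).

fs/2 = 17.24 kHz.
123.9 kHz mod fs = 20.46 kHz.
20.46 kHz > fs/2 = 17.24 kHz, folds to fs − 20.46 kHz = 14.02 kHz.
24.38 kHz > fs/2 = 17.24 kHz, folds to fs − 24.38 kHz = 10.1 kHz.
82.76 kHz mod fs = 13.8 kHz.
13.8 kHz ≤ fs/2 = 17.24 kHz, appears at 13.8 kHz.
131.74 kHz mod fs = 28.3 kHz.
28.3 kHz > fs/2 = 17.24 kHz, folds to fs − 28.3 kHz = 6.18 kHz.
113.54 kHz mod fs = 10.1 kHz.
10.1 kHz ≤ fs/2 = 17.24 kHz, appears at 10.1 kHz.
24.38 kHz and 113.54 kHz both map to 10.1 kHz.

24.38 kHz, 113.54 kHz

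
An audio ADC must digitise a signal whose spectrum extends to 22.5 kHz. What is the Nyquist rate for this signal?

45 kHz

Nyquist rate = 2 × 22.5 kHz = 45 kHz.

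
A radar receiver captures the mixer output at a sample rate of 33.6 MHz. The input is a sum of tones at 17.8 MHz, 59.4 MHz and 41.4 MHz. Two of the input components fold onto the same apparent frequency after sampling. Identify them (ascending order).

41.4 MHz, 59.4 MHz

fs/2 = 16.8 MHz.
17.8 MHz > fs/2 = 16.8 MHz, folds to fs − 17.8 MHz = 15.8 MHz.
59.4 MHz mod fs = 25.8 MHz.
25.8 MHz > fs/2 = 16.8 MHz, folds to fs − 25.8 MHz = 7.8 MHz.
41.4 MHz mod fs = 7.8 MHz.
7.8 MHz ≤ fs/2 = 16.8 MHz, appears at 7.8 MHz.
41.4 MHz and 59.4 MHz both map to 7.8 MHz.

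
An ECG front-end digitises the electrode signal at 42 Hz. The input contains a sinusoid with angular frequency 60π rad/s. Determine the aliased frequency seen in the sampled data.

12 Hz

ω = 60π rad/s → f = ω/(2π) = 30 Hz.
30 Hz > fs/2 = 21 Hz, folds to fs − 30 Hz = 12 Hz.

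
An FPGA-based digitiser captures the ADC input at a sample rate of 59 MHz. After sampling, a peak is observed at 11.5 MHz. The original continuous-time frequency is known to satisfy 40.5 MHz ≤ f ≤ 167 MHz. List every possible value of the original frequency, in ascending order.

47.5 MHz, 70.5 MHz, 106.5 MHz, 129.5 MHz, 165.5 MHz

Frequencies that alias to 11.5 MHz are k·fs ± 11.5 MHz for integer k ≥ 0.
k=0: 11.5 MHz.
k=1: 47.5 MHz, 70.5 MHz.
k=2: 106.5 MHz, 129.5 MHz.
k=3: 165.5 MHz, 188.5 MHz.
k=4: 224.5 MHz, 247.5 MHz.
Within [40.5 MHz, 167 MHz]: 47.5 MHz, 70.5 MHz, 106.5 MHz, 129.5 MHz, 165.5 MHz.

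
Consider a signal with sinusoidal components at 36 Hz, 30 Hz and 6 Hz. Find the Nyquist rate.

72 Hz

Highest-frequency component: 36 Hz.
Nyquist rate = 2 × 36 Hz = 72 Hz.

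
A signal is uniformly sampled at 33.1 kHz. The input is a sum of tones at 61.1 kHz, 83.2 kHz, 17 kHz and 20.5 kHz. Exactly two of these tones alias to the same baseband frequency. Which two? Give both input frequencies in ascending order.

17 kHz, 83.2 kHz

fs/2 = 16.55 kHz.
61.1 kHz mod fs = 28 kHz.
28 kHz > fs/2 = 16.55 kHz, folds to fs − 28 kHz = 5.1 kHz.
83.2 kHz mod fs = 17 kHz.
17 kHz > fs/2 = 16.55 kHz, folds to fs − 17 kHz = 16.1 kHz.
17 kHz > fs/2 = 16.55 kHz, folds to fs − 17 kHz = 16.1 kHz.
20.5 kHz > fs/2 = 16.55 kHz, folds to fs − 20.5 kHz = 12.6 kHz.
17 kHz and 83.2 kHz both map to 16.1 kHz.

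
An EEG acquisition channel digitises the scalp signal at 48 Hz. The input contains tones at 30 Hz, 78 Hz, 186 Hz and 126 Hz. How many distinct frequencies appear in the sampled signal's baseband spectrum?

2

fs/2 = 24 Hz.
30 Hz > fs/2 = 24 Hz, folds to fs − 30 Hz = 18 Hz.
78 Hz mod fs = 30 Hz.
30 Hz > fs/2 = 24 Hz, folds to fs − 30 Hz = 18 Hz.
186 Hz mod fs = 42 Hz.
42 Hz > fs/2 = 24 Hz, folds to fs − 42 Hz = 6 Hz.
126 Hz mod fs = 30 Hz.
30 Hz > fs/2 = 24 Hz, folds to fs − 30 Hz = 18 Hz.
Distinct values: {6 Hz, 18 Hz} → 2.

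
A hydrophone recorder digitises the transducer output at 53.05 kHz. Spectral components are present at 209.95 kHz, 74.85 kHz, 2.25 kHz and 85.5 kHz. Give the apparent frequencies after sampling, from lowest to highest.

2.25 kHz, 20.6 kHz, 21.8 kHz

fs/2 = 26.525 kHz.
209.95 kHz mod fs = 50.8 kHz.
50.8 kHz > fs/2 = 26.525 kHz, folds to fs − 50.8 kHz = 2.25 kHz.
74.85 kHz mod fs = 21.8 kHz.
21.8 kHz ≤ fs/2 = 26.525 kHz, appears at 21.8 kHz.
2.25 kHz ≤ fs/2 = 26.525 kHz, passes unchanged.
85.5 kHz mod fs = 32.45 kHz.
32.45 kHz > fs/2 = 26.525 kHz, folds to fs − 32.45 kHz = 20.6 kHz.
Distinct values: {2.25 kHz, 20.6 kHz, 21.8 kHz}.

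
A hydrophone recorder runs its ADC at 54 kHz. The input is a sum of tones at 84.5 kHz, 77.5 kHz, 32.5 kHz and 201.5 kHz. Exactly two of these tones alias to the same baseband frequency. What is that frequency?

fs/2 = 27 kHz.
84.5 kHz mod fs = 30.5 kHz.
30.5 kHz > fs/2 = 27 kHz, folds to fs − 30.5 kHz = 23.5 kHz.
77.5 kHz mod fs = 23.5 kHz.
23.5 kHz ≤ fs/2 = 27 kHz, appears at 23.5 kHz.
32.5 kHz > fs/2 = 27 kHz, folds to fs − 32.5 kHz = 21.5 kHz.
201.5 kHz mod fs = 39.5 kHz.
39.5 kHz > fs/2 = 27 kHz, folds to fs − 39.5 kHz = 14.5 kHz.
77.5 kHz and 84.5 kHz both map to 23.5 kHz.

23.5 kHz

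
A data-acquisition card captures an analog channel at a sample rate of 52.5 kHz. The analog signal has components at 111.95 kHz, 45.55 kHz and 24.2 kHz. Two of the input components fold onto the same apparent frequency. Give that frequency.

6.95 kHz

fs/2 = 26.25 kHz.
111.95 kHz mod fs = 6.95 kHz.
6.95 kHz ≤ fs/2 = 26.25 kHz, appears at 6.95 kHz.
45.55 kHz > fs/2 = 26.25 kHz, folds to fs − 45.55 kHz = 6.95 kHz.
24.2 kHz ≤ fs/2 = 26.25 kHz, passes unchanged.
45.55 kHz and 111.95 kHz both map to 6.95 kHz.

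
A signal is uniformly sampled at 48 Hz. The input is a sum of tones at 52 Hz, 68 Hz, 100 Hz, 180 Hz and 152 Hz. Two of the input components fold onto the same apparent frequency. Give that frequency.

fs/2 = 24 Hz.
52 Hz mod fs = 4 Hz.
4 Hz ≤ fs/2 = 24 Hz, appears at 4 Hz.
68 Hz mod fs = 20 Hz.
20 Hz ≤ fs/2 = 24 Hz, appears at 20 Hz.
100 Hz mod fs = 4 Hz.
4 Hz ≤ fs/2 = 24 Hz, appears at 4 Hz.
180 Hz mod fs = 36 Hz.
36 Hz > fs/2 = 24 Hz, folds to fs − 36 Hz = 12 Hz.
152 Hz mod fs = 8 Hz.
8 Hz ≤ fs/2 = 24 Hz, appears at 8 Hz.
52 Hz and 100 Hz both map to 4 Hz.

4 Hz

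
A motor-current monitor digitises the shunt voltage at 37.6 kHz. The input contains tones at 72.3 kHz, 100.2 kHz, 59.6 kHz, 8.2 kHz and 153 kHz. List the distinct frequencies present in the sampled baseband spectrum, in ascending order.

fs/2 = 18.8 kHz.
72.3 kHz mod fs = 34.7 kHz.
34.7 kHz > fs/2 = 18.8 kHz, folds to fs − 34.7 kHz = 2.9 kHz.
100.2 kHz mod fs = 25 kHz.
25 kHz > fs/2 = 18.8 kHz, folds to fs − 25 kHz = 12.6 kHz.
59.6 kHz mod fs = 22 kHz.
22 kHz > fs/2 = 18.8 kHz, folds to fs − 22 kHz = 15.6 kHz.
8.2 kHz ≤ fs/2 = 18.8 kHz, passes unchanged.
153 kHz mod fs = 2.6 kHz.
2.6 kHz ≤ fs/2 = 18.8 kHz, appears at 2.6 kHz.
Distinct values: {2.6 kHz, 2.9 kHz, 8.2 kHz, 12.6 kHz, 15.6 kHz}.

2.6 kHz, 2.9 kHz, 8.2 kHz, 12.6 kHz, 15.6 kHz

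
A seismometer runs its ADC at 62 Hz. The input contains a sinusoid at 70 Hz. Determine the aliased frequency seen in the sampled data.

8 Hz

70 Hz mod fs = 8 Hz.
8 Hz ≤ fs/2 = 31 Hz, appears at 8 Hz.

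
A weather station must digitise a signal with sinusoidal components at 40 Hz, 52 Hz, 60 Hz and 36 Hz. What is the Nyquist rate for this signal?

120 Hz

Highest-frequency component: 60 Hz.
Nyquist rate = 2 × 60 Hz = 120 Hz.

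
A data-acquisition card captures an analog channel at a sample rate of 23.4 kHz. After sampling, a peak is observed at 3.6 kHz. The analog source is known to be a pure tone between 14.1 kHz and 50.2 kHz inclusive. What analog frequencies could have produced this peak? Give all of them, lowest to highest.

Frequencies that alias to 3.6 kHz are k·fs ± 3.6 kHz for integer k ≥ 0.
k=0: 3.6 kHz.
k=1: 19.8 kHz, 27 kHz.
k=2: 43.2 kHz, 50.4 kHz.
k=3: 66.6 kHz, 73.8 kHz.
Within [14.1 kHz, 50.2 kHz]: 19.8 kHz, 27 kHz, 43.2 kHz.

19.8 kHz, 27 kHz, 43.2 kHz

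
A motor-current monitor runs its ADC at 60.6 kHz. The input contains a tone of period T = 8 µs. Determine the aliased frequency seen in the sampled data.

3.8 kHz

T = 8 µs → f = 1/T = 125 kHz.
125 kHz mod fs = 3.8 kHz.
3.8 kHz ≤ fs/2 = 30.3 kHz, appears at 3.8 kHz.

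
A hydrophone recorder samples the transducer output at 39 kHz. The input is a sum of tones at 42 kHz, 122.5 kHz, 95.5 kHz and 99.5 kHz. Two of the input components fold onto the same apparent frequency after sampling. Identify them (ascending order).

95.5 kHz, 99.5 kHz

fs/2 = 19.5 kHz.
42 kHz mod fs = 3 kHz.
3 kHz ≤ fs/2 = 19.5 kHz, appears at 3 kHz.
122.5 kHz mod fs = 5.5 kHz.
5.5 kHz ≤ fs/2 = 19.5 kHz, appears at 5.5 kHz.
95.5 kHz mod fs = 17.5 kHz.
17.5 kHz ≤ fs/2 = 19.5 kHz, appears at 17.5 kHz.
99.5 kHz mod fs = 21.5 kHz.
21.5 kHz > fs/2 = 19.5 kHz, folds to fs − 21.5 kHz = 17.5 kHz.
95.5 kHz and 99.5 kHz both map to 17.5 kHz.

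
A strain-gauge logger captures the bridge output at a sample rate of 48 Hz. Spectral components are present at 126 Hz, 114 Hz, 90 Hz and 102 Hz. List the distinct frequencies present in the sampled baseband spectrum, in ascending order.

fs/2 = 24 Hz.
126 Hz mod fs = 30 Hz.
30 Hz > fs/2 = 24 Hz, folds to fs − 30 Hz = 18 Hz.
114 Hz mod fs = 18 Hz.
18 Hz ≤ fs/2 = 24 Hz, appears at 18 Hz.
90 Hz mod fs = 42 Hz.
42 Hz > fs/2 = 24 Hz, folds to fs − 42 Hz = 6 Hz.
102 Hz mod fs = 6 Hz.
6 Hz ≤ fs/2 = 24 Hz, appears at 6 Hz.
Distinct values: {6 Hz, 18 Hz}.

6 Hz, 18 Hz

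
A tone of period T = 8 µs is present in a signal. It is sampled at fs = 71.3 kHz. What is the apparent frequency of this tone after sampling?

17.6 kHz

T = 8 µs → f = 1/T = 125 kHz.
125 kHz mod fs = 53.7 kHz.
53.7 kHz > fs/2 = 35.65 kHz, folds to fs − 53.7 kHz = 17.6 kHz.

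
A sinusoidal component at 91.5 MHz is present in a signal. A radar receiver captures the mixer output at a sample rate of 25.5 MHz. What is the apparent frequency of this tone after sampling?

10.5 MHz

91.5 MHz mod fs = 15 MHz.
15 MHz > fs/2 = 12.75 MHz, folds to fs − 15 MHz = 10.5 MHz.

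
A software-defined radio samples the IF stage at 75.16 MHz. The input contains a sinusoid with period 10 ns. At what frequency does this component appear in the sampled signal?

T = 10 ns → f = 1/T = 100 MHz.
100 MHz mod fs = 24.84 MHz.
24.84 MHz ≤ fs/2 = 37.58 MHz, appears at 24.84 MHz.

24.84 MHz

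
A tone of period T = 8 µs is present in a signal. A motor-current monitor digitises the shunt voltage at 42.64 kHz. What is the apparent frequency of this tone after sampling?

2.92 kHz

T = 8 µs → f = 1/T = 125 kHz.
125 kHz mod fs = 39.72 kHz.
39.72 kHz > fs/2 = 21.32 kHz, folds to fs − 39.72 kHz = 2.92 kHz.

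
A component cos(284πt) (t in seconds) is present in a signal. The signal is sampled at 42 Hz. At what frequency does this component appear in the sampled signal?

ω = 284π rad/s → f = ω/(2π) = 142 Hz.
142 Hz mod fs = 16 Hz.
16 Hz ≤ fs/2 = 21 Hz, appears at 16 Hz.

16 Hz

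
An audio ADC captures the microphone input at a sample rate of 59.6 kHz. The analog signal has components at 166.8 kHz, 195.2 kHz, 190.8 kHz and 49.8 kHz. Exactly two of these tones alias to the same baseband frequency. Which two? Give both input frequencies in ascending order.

fs/2 = 29.8 kHz.
166.8 kHz mod fs = 47.6 kHz.
47.6 kHz > fs/2 = 29.8 kHz, folds to fs − 47.6 kHz = 12 kHz.
195.2 kHz mod fs = 16.4 kHz.
16.4 kHz ≤ fs/2 = 29.8 kHz, appears at 16.4 kHz.
190.8 kHz mod fs = 12 kHz.
12 kHz ≤ fs/2 = 29.8 kHz, appears at 12 kHz.
49.8 kHz > fs/2 = 29.8 kHz, folds to fs − 49.8 kHz = 9.8 kHz.
166.8 kHz and 190.8 kHz both map to 12 kHz.

166.8 kHz, 190.8 kHz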